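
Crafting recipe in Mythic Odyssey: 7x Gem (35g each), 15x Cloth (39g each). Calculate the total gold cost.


Cost breakdown:
  Gem: 7 * 35 = 245
  Cloth: 15 * 39 = 585
Total = 245 + 585 = 830

830 gold


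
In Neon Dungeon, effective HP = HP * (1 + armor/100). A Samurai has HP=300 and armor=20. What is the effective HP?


EHP = 300 * (1 + 20/100)
= 300 * (1 + 0.2)
= 300 * 1.2
= 360.0

360.0 EHP


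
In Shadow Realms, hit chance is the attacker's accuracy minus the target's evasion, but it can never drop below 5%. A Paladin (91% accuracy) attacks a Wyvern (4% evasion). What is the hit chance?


accuracy - evasion = 91 - 4 = 87
Apply floor: max(87, 5) = 87
Hit chance = 87%

87%


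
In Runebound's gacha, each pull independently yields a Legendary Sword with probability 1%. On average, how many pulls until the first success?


Expected pulls for a geometric distribution = 1/p = 100 / rate%
= 100 / 1
= 100.0

100.0 pulls


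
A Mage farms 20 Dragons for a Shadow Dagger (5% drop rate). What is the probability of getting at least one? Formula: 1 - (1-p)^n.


P(at least one) = 1 - P(none) = 1 - (1-p)^n
p = 5/100 = 0.05
1 - p = 0.95
(1 - p)^20 = 0.95^20 = 0.358486
P(at least one) = 1 - 0.358486 = 0.6415

0.6415


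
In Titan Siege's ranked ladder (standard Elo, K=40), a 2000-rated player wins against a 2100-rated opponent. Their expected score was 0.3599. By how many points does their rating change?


Elo update: delta = K * (S - Ea), where S = 1 (wins)
S - Ea = 1 - 0.3599 = 0.6401
Rating change = 40 * 0.6401
= 25.60

25.60 rating points


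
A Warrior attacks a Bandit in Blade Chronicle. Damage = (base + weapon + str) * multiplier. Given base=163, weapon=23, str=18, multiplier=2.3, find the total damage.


Sum base + weapon + str = 163 + 23 + 18 = 204
Multiply by 2.3:
204 * 2.3 = 469.2

469.2 damage


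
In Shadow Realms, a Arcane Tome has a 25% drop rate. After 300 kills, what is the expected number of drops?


Expected drops = kills * (drop_rate / 100)
= 300 * (25 / 100)
= 300 * 0.25
= 75.0

75.0 drops


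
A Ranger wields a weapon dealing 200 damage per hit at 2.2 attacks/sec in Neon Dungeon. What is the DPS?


DPS = damage * attack_speed
= 200 * 2.2
= 440.0

440.0 DPS


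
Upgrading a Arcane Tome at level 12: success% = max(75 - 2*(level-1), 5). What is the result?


raw_rate = 75 - 2 * (12 - 1)
= 75 - 2 * 11
= 75 - 22
= 53
Apply floor: max(53, 5) = 53%

53%


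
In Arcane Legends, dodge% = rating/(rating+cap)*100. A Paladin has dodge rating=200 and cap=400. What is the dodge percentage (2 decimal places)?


dodge% = 200 / (200 + 400) * 100
= 200 / 600 * 100
= 0.333333 * 100
= 33.33%

33.33%


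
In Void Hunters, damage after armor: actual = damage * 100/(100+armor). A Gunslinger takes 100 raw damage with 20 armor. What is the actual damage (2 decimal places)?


actual = 100 * 100 / (100 + 20)
= 100 * 100 / 120
= 10000 / 120
= 83.33

83.33 damage


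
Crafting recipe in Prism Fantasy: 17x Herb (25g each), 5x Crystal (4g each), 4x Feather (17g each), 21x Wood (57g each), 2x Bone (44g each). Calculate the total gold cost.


Cost breakdown:
  Herb: 17 * 25 = 425
  Crystal: 5 * 4 = 20
  Feather: 4 * 17 = 68
  Wood: 21 * 57 = 1197
  Bone: 2 * 44 = 88
Total = 425 + 20 + 68 + 1197 + 88 = 1798

1798 gold


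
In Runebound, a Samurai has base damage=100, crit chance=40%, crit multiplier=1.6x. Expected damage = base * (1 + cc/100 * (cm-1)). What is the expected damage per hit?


E[dmg] = base * (1 + crit_chance * (crit_mult - 1))
cc as decimal = 40/100 = 0.4
cm - 1 = 1.6 - 1 = 0.6
Bonus factor = 0.4 * 0.6 = 0.24
Total multiplier = 1 + 0.24 = 1.24
Expected damage = 100 * 1.24 = 124.00

124.00 damage


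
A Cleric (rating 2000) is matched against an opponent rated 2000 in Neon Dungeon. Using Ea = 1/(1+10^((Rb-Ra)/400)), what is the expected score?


Elo expected score: Ea = 1/(1 + 10^((Rb-Ra)/400))
Rb - Ra = 2000 - 2000 = 0
(Rb-Ra)/400 = 0/400 = 0.0
10^0.0 = 1.0
Ea = 1/(1 + 1.0) = 1/2.0 = 0.5000

0.5000


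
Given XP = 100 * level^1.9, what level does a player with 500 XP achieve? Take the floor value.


XP = 100 * level^1.9, so level = (XP / 100)^(1/1.9)
= (500 / 100)^(1/1.9)
= 5.0^0.5263
= 2.3328
Floor: level = 2

level 2


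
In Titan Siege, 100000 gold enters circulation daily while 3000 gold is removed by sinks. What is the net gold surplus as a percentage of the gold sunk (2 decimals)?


Net gold = 100000 - 3000 = 97000
Inflation rate = net / sunk * 100 = 97000 / 3000 * 100
= 32.333333 * 100
= 3233.33%

3233.33%


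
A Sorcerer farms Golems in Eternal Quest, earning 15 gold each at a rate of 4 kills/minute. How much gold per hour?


Gold per minute = 15 * 4 = 60
Gold per hour = 60 * 60 = 3600

3600 gold/hour


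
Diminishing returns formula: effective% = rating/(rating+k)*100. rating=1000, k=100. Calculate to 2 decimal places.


effective% = rating / (rating + k) * 100
= 1000 / (1000 + 100) * 100
= 1000 / 1100 * 100
= 0.909091 * 100
= 90.91%

90.91%


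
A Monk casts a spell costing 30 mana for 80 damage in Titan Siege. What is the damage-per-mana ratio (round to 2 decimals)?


Efficiency = damage / mana
= 80 / 30
= 2.67

2.67 dmg/mana


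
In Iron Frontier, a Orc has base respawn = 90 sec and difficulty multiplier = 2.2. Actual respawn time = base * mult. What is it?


Respawn time = base * multiplier
= 90 * 2.2
= 198.0 seconds

198.0 seconds


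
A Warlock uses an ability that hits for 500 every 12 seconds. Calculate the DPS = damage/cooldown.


DPS = damage / cooldown
= 500 / 12
= 41.67

41.67 DPS


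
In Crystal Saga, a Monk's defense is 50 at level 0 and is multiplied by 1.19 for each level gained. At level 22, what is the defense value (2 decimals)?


value = base * growth^level
= 50 * 1.19^22
= 50 * 45.923307
= 2296.17

2296.17 defense


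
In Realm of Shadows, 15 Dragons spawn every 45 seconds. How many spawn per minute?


Spawns per minute = count * (60 / interval)
= 15 * (60 / 45)
= 15 * 1.3333
= 20.0

20.0 per minute


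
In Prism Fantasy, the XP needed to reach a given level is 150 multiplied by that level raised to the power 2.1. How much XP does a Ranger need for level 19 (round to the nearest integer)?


XP = 150 * level^2.1
Substitute level = 19:
XP = 150 * 19^2.1
= 150 * 484.5991
= 72690

72690 XP


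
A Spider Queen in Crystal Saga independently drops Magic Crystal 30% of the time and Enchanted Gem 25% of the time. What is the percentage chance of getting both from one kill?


For independent events, P(both) = P(A) * P(B)
= 30% * 25%
= 750 / 100 %
= 7.5%

7.5%


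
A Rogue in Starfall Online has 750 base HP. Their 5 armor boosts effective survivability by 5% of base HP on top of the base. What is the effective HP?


EHP = 750 * (1 + 5/100)
= 750 * (1 + 0.05)
= 750 * 1.05
= 787.5

787.5 EHP


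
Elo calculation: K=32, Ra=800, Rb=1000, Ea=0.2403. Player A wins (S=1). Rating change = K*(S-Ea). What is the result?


Elo update: delta = K * (S - Ea), where S = 1 (wins)
S - Ea = 1 - 0.2403 = 0.7597
Rating change = 32 * 0.7597
= 24.31

24.31 rating points


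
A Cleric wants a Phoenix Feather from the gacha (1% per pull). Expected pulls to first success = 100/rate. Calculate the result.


Expected pulls for a geometric distribution = 1/p = 100 / rate%
= 100 / 1
= 100.0

100.0 pulls


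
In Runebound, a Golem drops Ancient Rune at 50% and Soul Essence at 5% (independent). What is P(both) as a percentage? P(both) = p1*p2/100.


For independent events, P(both) = P(A) * P(B)
= 50% * 5%
= 250 / 100 %
= 2.5%

2.5%


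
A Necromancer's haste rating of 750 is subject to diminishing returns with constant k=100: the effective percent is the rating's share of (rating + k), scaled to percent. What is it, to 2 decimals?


effective% = rating / (rating + k) * 100
= 750 / (750 + 100) * 100
= 750 / 850 * 100
= 0.882353 * 100
= 88.24%

88.24%


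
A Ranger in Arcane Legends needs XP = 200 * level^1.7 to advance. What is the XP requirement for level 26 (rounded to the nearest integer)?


XP = 200 * level^1.7
Substitute level = 26:
XP = 200 * 26^1.7
= 200 * 254.3634
= 50873

50873 XP


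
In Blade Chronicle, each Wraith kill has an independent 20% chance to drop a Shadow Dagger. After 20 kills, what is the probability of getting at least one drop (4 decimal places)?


P(at least one) = 1 - P(none) = 1 - (1-p)^n
p = 20/100 = 0.2
1 - p = 0.8
(1 - p)^20 = 0.8^20 = 0.011529
P(at least one) = 1 - 0.011529 = 0.9885

0.9885


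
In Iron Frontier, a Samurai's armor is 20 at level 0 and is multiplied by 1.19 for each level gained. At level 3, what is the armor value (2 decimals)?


value = base * growth^level
= 20 * 1.19^3
= 20 * 1.685159
= 33.70

33.70 armor


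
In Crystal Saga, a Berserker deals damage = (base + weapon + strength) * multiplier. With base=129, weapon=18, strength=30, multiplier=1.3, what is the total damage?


Sum base + weapon + str = 129 + 18 + 30 = 177
Multiply by 1.3:
177 * 1.3 = 230.1

230.1 damage


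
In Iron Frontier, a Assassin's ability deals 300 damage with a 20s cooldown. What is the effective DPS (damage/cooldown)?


DPS = damage / cooldown
= 300 / 20
= 15.00

15.00 DPS


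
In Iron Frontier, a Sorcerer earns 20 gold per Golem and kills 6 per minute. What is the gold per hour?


Gold per minute = 20 * 6 = 120
Gold per hour = 120 * 60 = 7200

7200 gold/hour


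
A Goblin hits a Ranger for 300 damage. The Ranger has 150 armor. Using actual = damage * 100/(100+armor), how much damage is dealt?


actual = 300 * 100 / (100 + 150)
= 300 * 100 / 250
= 30000 / 250
= 120.00

120.00 damage


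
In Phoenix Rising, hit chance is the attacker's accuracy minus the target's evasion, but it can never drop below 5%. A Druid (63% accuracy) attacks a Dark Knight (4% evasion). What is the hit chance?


accuracy - evasion = 63 - 4 = 59
Apply floor: max(59, 5) = 59
Hit chance = 59%

59%


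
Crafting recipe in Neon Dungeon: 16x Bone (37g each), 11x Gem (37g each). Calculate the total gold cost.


Cost breakdown:
  Bone: 16 * 37 = 592
  Gem: 11 * 37 = 407
Total = 592 + 407 = 999

999 gold


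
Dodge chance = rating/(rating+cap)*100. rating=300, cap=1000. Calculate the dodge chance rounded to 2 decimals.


dodge% = 300 / (300 + 1000) * 100
= 300 / 1300 * 100
= 0.230769 * 100
= 23.08%

23.08%


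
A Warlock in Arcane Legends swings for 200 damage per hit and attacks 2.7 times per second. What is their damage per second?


DPS = damage * attack_speed
= 200 * 2.7
= 540.0

540.0 DPS


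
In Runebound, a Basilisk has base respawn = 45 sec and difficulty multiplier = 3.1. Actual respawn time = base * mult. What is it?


Respawn time = base * multiplier
= 45 * 3.1
= 139.5 seconds

139.5 seconds


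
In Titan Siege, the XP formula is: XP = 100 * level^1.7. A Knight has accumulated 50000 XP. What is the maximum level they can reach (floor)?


XP = 100 * level^1.7, so level = (XP / 100)^(1/1.7)
= (50000 / 100)^(1/1.7)
= 500.0^0.5882
= 38.6927
Floor: level = 38

level 38


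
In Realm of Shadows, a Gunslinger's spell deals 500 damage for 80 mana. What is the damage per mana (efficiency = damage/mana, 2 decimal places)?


Efficiency = damage / mana
= 500 / 80
= 6.25

6.25 dmg/mana


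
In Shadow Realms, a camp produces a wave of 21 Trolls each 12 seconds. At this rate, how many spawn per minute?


Spawns per minute = count * (60 / interval)
= 21 * (60 / 12)
= 21 * 5.0
= 105.0

105.0 per minute


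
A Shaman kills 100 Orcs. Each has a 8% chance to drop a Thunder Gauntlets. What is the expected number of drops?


Expected drops = kills * (drop_rate / 100)
= 100 * (8 / 100)
= 100 * 0.08
= 8.0

8.0 drops


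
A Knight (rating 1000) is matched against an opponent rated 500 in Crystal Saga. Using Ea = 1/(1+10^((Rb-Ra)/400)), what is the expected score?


Elo expected score: Ea = 1/(1 + 10^((Rb-Ra)/400))
Rb - Ra = 500 - 1000 = -500
(Rb-Ra)/400 = -500/400 = -1.25
10^-1.25 = 0.056234
Ea = 1/(1 + 0.056234) = 1/1.056234 = 0.9468

0.9468


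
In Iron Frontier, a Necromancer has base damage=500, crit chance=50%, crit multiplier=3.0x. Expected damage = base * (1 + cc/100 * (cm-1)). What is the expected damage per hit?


E[dmg] = base * (1 + crit_chance * (crit_mult - 1))
cc as decimal = 50/100 = 0.5
cm - 1 = 3.0 - 1 = 2.0
Bonus factor = 0.5 * 2.0 = 1.0
Total multiplier = 1 + 1.0 = 2.0
Expected damage = 500 * 2.0 = 1000.00

1000.00 damage


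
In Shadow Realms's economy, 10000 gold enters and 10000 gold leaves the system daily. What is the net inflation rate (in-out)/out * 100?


Net gold = 10000 - 10000 = 0
Inflation rate = net / sunk * 100 = 0 / 10000 * 100
= 0.0 * 100
= 0.00%

0.00%


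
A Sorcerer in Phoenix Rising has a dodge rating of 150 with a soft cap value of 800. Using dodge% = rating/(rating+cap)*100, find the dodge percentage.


dodge% = 150 / (150 + 800) * 100
= 150 / 950 * 100
= 0.157895 * 100
= 15.79%

15.79%


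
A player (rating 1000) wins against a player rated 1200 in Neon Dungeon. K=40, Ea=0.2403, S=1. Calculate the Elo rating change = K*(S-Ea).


Elo update: delta = K * (S - Ea), where S = 1 (wins)
S - Ea = 1 - 0.2403 = 0.7597
Rating change = 40 * 0.7597
= 30.39

30.39 rating points


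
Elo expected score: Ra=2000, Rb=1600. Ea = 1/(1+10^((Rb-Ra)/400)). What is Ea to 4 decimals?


Elo expected score: Ea = 1/(1 + 10^((Rb-Ra)/400))
Rb - Ra = 1600 - 2000 = -400
(Rb-Ra)/400 = -400/400 = -1.0
10^-1.0 = 0.1
Ea = 1/(1 + 0.1) = 1/1.1 = 0.9091

0.9091


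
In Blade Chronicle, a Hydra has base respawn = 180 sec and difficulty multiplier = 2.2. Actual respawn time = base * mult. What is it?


Respawn time = base * multiplier
= 180 * 2.2
= 396.0 seconds

396.0 seconds


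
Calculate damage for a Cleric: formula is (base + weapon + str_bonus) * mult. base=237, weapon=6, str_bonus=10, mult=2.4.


Sum base + weapon + str = 237 + 6 + 10 = 253
Multiply by 2.4:
253 * 2.4 = 607.2

607.2 damage


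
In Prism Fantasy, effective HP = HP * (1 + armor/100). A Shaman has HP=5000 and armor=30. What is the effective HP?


EHP = 5000 * (1 + 30/100)
= 5000 * (1 + 0.3)
= 5000 * 1.3
= 6500.0

6500.0 EHP


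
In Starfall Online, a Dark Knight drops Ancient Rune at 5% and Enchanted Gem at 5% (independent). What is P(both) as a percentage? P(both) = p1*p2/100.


For independent events, P(both) = P(A) * P(B)
= 5% * 5%
= 25 / 100 %
= 0.25%

0.25%


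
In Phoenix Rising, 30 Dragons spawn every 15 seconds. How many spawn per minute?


Spawns per minute = count * (60 / interval)
= 30 * (60 / 15)
= 30 * 4.0
= 120.0

120.0 per minute


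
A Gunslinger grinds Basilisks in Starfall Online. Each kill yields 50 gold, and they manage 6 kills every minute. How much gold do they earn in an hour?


Gold per minute = 50 * 6 = 300
Gold per hour = 300 * 60 = 18000

18000 gold/hour


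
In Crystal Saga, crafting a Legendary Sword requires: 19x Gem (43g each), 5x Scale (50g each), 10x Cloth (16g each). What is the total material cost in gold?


Cost breakdown:
  Gem: 19 * 43 = 817
  Scale: 5 * 50 = 250
  Cloth: 10 * 16 = 160
Total = 817 + 250 + 160 = 1227

1227 gold


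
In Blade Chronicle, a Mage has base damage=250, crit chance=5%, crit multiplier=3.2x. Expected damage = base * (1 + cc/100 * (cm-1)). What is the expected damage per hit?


E[dmg] = base * (1 + crit_chance * (crit_mult - 1))
cc as decimal = 5/100 = 0.05
cm - 1 = 3.2 - 1 = 2.2
Bonus factor = 0.05 * 2.2 = 0.11
Total multiplier = 1 + 0.11 = 1.11
Expected damage = 250 * 1.11 = 277.50

277.50 damage


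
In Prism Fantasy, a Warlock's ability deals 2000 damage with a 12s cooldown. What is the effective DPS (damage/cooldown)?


DPS = damage / cooldown
= 2000 / 12
= 166.67

166.67 DPS


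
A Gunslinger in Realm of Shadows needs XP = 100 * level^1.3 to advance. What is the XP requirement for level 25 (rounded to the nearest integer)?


XP = 100 * level^1.3
Substitute level = 25:
XP = 100 * 25^1.3
= 100 * 65.6632
= 6566

6566 XP


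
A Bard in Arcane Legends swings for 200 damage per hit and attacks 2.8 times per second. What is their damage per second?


DPS = damage * attack_speed
= 200 * 2.8
= 560.0

560.0 DPS


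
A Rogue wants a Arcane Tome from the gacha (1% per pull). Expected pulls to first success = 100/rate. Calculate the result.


Expected pulls for a geometric distribution = 1/p = 100 / rate%
= 100 / 1
= 100.0

100.0 pulls


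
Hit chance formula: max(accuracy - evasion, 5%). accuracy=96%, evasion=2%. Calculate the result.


accuracy - evasion = 96 - 2 = 94
Apply floor: max(94, 5) = 94
Hit chance = 94%

94%


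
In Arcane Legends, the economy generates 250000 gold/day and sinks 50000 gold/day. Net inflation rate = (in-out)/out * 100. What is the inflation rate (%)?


Net gold = 250000 - 50000 = 200000
Inflation rate = net / sunk * 100 = 200000 / 50000 * 100
= 4.0 * 100
= 400.00%

400.00%


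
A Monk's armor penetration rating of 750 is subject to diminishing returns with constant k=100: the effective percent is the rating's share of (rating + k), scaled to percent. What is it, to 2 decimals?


effective% = rating / (rating + k) * 100
= 750 / (750 + 100) * 100
= 750 / 850 * 100
= 0.882353 * 100
= 88.24%

88.24%


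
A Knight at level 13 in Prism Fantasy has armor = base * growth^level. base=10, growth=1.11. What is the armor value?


value = base * growth^level
= 10 * 1.11^13
= 10 * 3.88328
= 38.83

38.83 armor


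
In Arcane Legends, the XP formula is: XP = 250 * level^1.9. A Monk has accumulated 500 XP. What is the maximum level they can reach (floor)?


XP = 250 * level^1.9, so level = (XP / 250)^(1/1.9)
= (500 / 250)^(1/1.9)
= 2.0^0.5263
= 1.4402
Floor: level = 1

level 1


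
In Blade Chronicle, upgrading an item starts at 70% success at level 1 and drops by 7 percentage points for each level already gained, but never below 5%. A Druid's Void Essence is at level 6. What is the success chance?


raw_rate = 70 - 7 * (6 - 1)
= 70 - 7 * 5
= 70 - 35
= 35
Apply floor: max(35, 5) = 35%

35%


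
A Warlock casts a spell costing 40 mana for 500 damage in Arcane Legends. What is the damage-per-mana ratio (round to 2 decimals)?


Efficiency = damage / mana
= 500 / 40
= 12.50

12.50 dmg/mana


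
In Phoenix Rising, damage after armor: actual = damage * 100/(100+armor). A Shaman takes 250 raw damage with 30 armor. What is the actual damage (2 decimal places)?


actual = 250 * 100 / (100 + 30)
= 250 * 100 / 130
= 25000 / 130
= 192.31

192.31 damage


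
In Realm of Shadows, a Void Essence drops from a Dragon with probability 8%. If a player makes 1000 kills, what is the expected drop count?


Expected drops = kills * (drop_rate / 100)
= 1000 * (8 / 100)
= 1000 * 0.08
= 80.0

80.0 drops


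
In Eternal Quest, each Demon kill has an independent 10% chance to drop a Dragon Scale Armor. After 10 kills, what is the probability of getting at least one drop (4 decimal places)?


P(at least one) = 1 - P(none) = 1 - (1-p)^n
p = 10/100 = 0.1
1 - p = 0.9
(1 - p)^10 = 0.9^10 = 0.348678
P(at least one) = 1 - 0.348678 = 0.6513

0.6513


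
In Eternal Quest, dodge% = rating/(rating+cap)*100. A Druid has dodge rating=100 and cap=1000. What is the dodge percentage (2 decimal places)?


dodge% = 100 / (100 + 1000) * 100
= 100 / 1100 * 100
= 0.090909 * 100
= 9.09%

9.09%


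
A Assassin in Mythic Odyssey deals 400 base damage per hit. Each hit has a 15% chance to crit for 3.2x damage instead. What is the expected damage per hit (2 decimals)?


E[dmg] = base * (1 + crit_chance * (crit_mult - 1))
cc as decimal = 15/100 = 0.15
cm - 1 = 3.2 - 1 = 2.2
Bonus factor = 0.15 * 2.2 = 0.33
Total multiplier = 1 + 0.33 = 1.33
Expected damage = 400 * 1.33 = 532.00

532.00 damage


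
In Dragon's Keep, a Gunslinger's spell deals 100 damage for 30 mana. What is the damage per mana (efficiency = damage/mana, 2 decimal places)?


Efficiency = damage / mana
= 100 / 30
= 3.33

3.33 dmg/mana


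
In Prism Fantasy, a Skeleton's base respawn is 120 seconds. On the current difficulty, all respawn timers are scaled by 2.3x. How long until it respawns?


Respawn time = base * multiplier
= 120 * 2.3
= 276.0 seconds

276.0 seconds


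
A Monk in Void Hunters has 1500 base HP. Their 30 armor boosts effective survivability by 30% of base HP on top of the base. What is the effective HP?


EHP = 1500 * (1 + 30/100)
= 1500 * (1 + 0.3)
= 1500 * 1.3
= 1950.0

1950.0 EHP


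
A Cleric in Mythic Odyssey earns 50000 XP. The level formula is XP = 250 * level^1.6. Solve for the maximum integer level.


XP = 250 * level^1.6, so level = (XP / 250)^(1/1.6)
= (50000 / 250)^(1/1.6)
= 200.0^0.625
= 27.4248
Floor: level = 27

level 27


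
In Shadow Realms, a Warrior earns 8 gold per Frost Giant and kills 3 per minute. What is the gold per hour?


Gold per minute = 8 * 3 = 24
Gold per hour = 24 * 60 = 1440

1440 gold/hour


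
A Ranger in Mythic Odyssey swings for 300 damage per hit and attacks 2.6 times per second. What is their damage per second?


DPS = damage * attack_speed
= 300 * 2.6
= 780.0

780.0 DPS


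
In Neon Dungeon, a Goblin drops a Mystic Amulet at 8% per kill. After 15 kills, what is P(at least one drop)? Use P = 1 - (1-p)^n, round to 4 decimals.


P(at least one) = 1 - P(none) = 1 - (1-p)^n
p = 8/100 = 0.08
1 - p = 0.92
(1 - p)^15 = 0.92^15 = 0.286297
P(at least one) = 1 - 0.286297 = 0.7137

0.7137


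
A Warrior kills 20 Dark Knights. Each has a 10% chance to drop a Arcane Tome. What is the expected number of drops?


Expected drops = kills * (drop_rate / 100)
= 20 * (10 / 100)
= 20 * 0.1
= 2.0

2.0 drops


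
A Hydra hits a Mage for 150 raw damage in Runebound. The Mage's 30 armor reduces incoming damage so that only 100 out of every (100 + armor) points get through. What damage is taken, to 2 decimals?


actual = 150 * 100 / (100 + 30)
= 150 * 100 / 130
= 15000 / 130
= 115.38

115.38 damage


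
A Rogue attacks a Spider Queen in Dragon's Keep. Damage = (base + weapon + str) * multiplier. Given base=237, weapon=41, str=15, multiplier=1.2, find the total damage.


Sum base + weapon + str = 237 + 41 + 15 = 293
Multiply by 1.2:
293 * 1.2 = 351.6

351.6 damage


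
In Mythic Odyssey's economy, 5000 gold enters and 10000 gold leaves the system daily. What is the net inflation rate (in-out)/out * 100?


Net gold = 5000 - 10000 = -5000
Inflation rate = net / sunk * 100 = -5000 / 10000 * 100
= -0.5 * 100
= -50.00%

-50.00%


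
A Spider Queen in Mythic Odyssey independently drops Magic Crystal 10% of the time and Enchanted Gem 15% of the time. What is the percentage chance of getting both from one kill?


For independent events, P(both) = P(A) * P(B)
= 10% * 15%
= 150 / 100 %
= 1.5%

1.5%


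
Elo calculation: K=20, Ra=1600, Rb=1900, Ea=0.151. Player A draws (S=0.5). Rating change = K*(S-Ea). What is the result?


Elo update: delta = K * (S - Ea), where S = 0.5 (draws)
S - Ea = 0.5 - 0.151 = 0.349
Rating change = 20 * 0.349
= 6.98

6.98 rating points


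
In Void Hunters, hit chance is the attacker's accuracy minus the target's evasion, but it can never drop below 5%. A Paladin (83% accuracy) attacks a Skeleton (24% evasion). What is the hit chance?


accuracy - evasion = 83 - 24 = 59
Apply floor: max(59, 5) = 59
Hit chance = 59%

59%


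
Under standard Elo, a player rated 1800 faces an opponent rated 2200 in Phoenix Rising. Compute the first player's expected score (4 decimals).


Elo expected score: Ea = 1/(1 + 10^((Rb-Ra)/400))
Rb - Ra = 2200 - 1800 = 400
(Rb-Ra)/400 = 400/400 = 1.0
10^1.0 = 10.0
Ea = 1/(1 + 10.0) = 1/11.0 = 0.0909

0.0909


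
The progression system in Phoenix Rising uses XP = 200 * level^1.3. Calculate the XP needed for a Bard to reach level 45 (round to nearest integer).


XP = 200 * level^1.3
Substitute level = 45:
XP = 200 * 45^1.3
= 200 * 140.9861
= 28197

28197 XP


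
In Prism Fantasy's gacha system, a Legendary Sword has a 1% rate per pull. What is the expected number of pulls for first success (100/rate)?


Expected pulls for a geometric distribution = 1/p = 100 / rate%
= 100 / 1
= 100.0

100.0 pulls


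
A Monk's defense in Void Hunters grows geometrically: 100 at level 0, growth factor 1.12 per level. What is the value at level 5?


value = base * growth^level
= 100 * 1.12^5
= 100 * 1.762342
= 176.23

176.23 defense


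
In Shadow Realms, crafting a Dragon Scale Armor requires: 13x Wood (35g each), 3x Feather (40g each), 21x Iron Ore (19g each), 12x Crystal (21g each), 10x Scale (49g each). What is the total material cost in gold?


Cost breakdown:
  Wood: 13 * 35 = 455
  Feather: 3 * 40 = 120
  Iron Ore: 21 * 19 = 399
  Crystal: 12 * 21 = 252
  Scale: 10 * 49 = 490
Total = 455 + 120 + 399 + 252 + 490 = 1716

1716 gold


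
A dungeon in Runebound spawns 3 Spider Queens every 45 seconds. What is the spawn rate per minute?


Spawns per minute = count * (60 / interval)
= 3 * (60 / 45)
= 3 * 1.3333
= 4.0

4.0 per minute


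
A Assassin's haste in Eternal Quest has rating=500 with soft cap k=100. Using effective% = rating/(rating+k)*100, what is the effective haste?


effective% = rating / (rating + k) * 100
= 500 / (500 + 100) * 100
= 500 / 600 * 100
= 0.833333 * 100
= 83.33%

83.33%


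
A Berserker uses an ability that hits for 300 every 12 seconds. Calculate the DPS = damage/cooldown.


DPS = damage / cooldown
= 300 / 12
= 25.00

25.00 DPS


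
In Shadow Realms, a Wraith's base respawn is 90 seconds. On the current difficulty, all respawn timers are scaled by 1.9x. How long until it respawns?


Respawn time = base * multiplier
= 90 * 1.9
= 171.0 seconds

171.0 seconds


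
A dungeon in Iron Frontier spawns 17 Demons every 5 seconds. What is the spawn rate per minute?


Spawns per minute = count * (60 / interval)
= 17 * (60 / 5)
= 17 * 12.0
= 204.0

204.0 per minute


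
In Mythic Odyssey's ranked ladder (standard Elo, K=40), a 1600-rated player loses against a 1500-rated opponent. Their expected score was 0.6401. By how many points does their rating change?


Elo update: delta = K * (S - Ea), where S = 0 (loses)
S - Ea = 0 - 0.6401 = -0.6401
Rating change = 40 * -0.6401
= -25.60

-25.60 rating points


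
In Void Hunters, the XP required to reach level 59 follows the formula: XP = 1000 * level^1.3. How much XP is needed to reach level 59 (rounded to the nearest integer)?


XP = 1000 * level^1.3
Substitute level = 59:
XP = 1000 * 59^1.3
= 1000 * 200.4969
= 200497

200497 XP


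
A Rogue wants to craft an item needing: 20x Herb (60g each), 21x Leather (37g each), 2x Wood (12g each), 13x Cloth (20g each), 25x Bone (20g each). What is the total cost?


Cost breakdown:
  Herb: 20 * 60 = 1200
  Leather: 21 * 37 = 777
  Wood: 2 * 12 = 24
  Cloth: 13 * 20 = 260
  Bone: 25 * 20 = 500
Total = 1200 + 777 + 24 + 260 + 500 = 2761

2761 gold


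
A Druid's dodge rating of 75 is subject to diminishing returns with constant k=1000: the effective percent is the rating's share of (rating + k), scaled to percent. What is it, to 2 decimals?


effective% = rating / (rating + k) * 100
= 75 / (75 + 1000) * 100
= 75 / 1075 * 100
= 0.069767 * 100
= 6.98%

6.98%


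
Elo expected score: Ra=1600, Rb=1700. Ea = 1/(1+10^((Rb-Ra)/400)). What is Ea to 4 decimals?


Elo expected score: Ea = 1/(1 + 10^((Rb-Ra)/400))
Rb - Ra = 1700 - 1600 = 100
(Rb-Ra)/400 = 100/400 = 0.25
10^0.25 = 1.778279
Ea = 1/(1 + 1.778279) = 1/2.778279 = 0.3599

0.3599


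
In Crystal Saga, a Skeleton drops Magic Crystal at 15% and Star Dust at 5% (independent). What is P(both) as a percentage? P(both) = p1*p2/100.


For independent events, P(both) = P(A) * P(B)
= 15% * 5%
= 75 / 100 %
= 0.75%

0.75%


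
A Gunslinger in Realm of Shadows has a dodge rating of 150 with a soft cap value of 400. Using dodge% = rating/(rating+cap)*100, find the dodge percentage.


dodge% = 150 / (150 + 400) * 100
= 150 / 550 * 100
= 0.272727 * 100
= 27.27%

27.27%


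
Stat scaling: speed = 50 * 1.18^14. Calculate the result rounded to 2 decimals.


value = base * growth^level
= 50 * 1.18^14
= 50 * 10.147244
= 507.36

507.36 speed


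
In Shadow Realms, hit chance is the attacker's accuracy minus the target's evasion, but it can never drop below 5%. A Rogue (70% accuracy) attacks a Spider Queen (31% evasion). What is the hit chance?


accuracy - evasion = 70 - 31 = 39
Apply floor: max(39, 5) = 39
Hit chance = 39%

39%


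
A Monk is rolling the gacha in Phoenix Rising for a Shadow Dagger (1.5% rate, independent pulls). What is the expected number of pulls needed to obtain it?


Expected pulls for a geometric distribution = 1/p = 100 / rate%
= 100 / 1.5
= 66.67

66.67 pulls


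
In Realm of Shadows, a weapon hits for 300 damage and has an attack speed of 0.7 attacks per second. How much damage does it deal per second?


DPS = damage * attack_speed
= 300 * 0.7
= 210.0

210.0 DPS


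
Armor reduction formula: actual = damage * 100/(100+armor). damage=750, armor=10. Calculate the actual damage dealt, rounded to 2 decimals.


actual = 750 * 100 / (100 + 10)
= 750 * 100 / 110
= 75000 / 110
= 681.82

681.82 damage


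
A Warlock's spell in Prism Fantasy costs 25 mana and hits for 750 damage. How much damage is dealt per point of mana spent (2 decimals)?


Efficiency = damage / mana
= 750 / 25
= 30.00

30.00 dmg/mana


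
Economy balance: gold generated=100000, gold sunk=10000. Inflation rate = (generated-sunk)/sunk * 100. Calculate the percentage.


Net gold = 100000 - 10000 = 90000
Inflation rate = net / sunk * 100 = 90000 / 10000 * 100
= 9.0 * 100
= 900.00%

900.00%


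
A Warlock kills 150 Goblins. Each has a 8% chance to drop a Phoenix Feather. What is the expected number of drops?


Expected drops = kills * (drop_rate / 100)
= 150 * (8 / 100)
= 150 * 0.08
= 12.0

12.0 drops


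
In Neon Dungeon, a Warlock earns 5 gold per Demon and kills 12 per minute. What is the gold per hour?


Gold per minute = 5 * 12 = 60
Gold per hour = 60 * 60 = 3600

3600 gold/hour


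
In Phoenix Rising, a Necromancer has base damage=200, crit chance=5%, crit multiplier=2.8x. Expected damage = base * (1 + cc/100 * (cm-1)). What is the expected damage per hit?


E[dmg] = base * (1 + crit_chance * (crit_mult - 1))
cc as decimal = 5/100 = 0.05
cm - 1 = 2.8 - 1 = 1.8
Bonus factor = 0.05 * 1.8 = 0.09
Total multiplier = 1 + 0.09 = 1.09
Expected damage = 200 * 1.09 = 218.00

218.00 damage


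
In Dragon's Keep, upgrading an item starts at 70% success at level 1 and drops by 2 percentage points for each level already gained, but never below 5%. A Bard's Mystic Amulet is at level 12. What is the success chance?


raw_rate = 70 - 2 * (12 - 1)
= 70 - 2 * 11
= 70 - 22
= 48
Apply floor: max(48, 5) = 48%

48%


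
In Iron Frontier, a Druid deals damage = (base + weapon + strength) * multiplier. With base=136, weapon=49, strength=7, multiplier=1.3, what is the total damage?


Sum base + weapon + str = 136 + 49 + 7 = 192
Multiply by 1.3:
192 * 1.3 = 249.6

249.6 damage


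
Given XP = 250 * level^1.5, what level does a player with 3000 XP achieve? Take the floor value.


XP = 250 * level^1.5, so level = (XP / 250)^(1/1.5)
= (3000 / 250)^(1/1.5)
= 12.0^0.6667
= 5.2415
Floor: level = 5

level 5


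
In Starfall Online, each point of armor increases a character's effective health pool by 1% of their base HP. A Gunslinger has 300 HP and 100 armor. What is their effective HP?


EHP = 300 * (1 + 100/100)
= 300 * (1 + 1.0)
= 300 * 2.0
= 600.0

600.0 EHP


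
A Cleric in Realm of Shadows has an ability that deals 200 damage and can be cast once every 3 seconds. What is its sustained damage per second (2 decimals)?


DPS = damage / cooldown
= 200 / 3
= 66.67

66.67 DPS


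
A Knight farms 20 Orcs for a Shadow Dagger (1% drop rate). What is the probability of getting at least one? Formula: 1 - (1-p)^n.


P(at least one) = 1 - P(none) = 1 - (1-p)^n
p = 1/100 = 0.01
1 - p = 0.99
(1 - p)^20 = 0.99^20 = 0.817907
P(at least one) = 1 - 0.817907 = 0.1821

0.1821


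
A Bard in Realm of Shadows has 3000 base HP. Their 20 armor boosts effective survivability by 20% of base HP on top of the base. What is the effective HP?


EHP = 3000 * (1 + 20/100)
= 3000 * (1 + 0.2)
= 3000 * 1.2
= 3600.0

3600.0 EHP


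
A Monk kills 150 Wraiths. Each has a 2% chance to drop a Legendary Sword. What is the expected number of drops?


Expected drops = kills * (drop_rate / 100)
= 150 * (2 / 100)
= 150 * 0.02
= 3.0

3.0 drops


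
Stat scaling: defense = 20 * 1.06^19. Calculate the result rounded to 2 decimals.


value = base * growth^level
= 20 * 1.06^19
= 20 * 3.0256
= 60.51

60.51 defense


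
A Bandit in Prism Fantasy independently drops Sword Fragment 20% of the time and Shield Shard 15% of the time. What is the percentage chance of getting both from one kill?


For independent events, P(both) = P(A) * P(B)
= 20% * 15%
= 300 / 100 %
= 3.0%

3.0%


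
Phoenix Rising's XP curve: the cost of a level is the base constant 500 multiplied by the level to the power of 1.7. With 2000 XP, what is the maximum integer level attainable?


XP = 500 * level^1.7, so level = (XP / 500)^(1/1.7)
= (2000 / 500)^(1/1.7)
= 4.0^0.5882
= 2.2602
Floor: level = 2

level 2


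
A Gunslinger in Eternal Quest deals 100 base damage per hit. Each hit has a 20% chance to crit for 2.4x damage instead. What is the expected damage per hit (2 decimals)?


E[dmg] = base * (1 + crit_chance * (crit_mult - 1))
cc as decimal = 20/100 = 0.2
cm - 1 = 2.4 - 1 = 1.4
Bonus factor = 0.2 * 1.4 = 0.28
Total multiplier = 1 + 0.28 = 1.28
Expected damage = 100 * 1.28 = 128.00

128.00 damage


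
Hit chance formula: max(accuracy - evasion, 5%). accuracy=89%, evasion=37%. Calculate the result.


accuracy - evasion = 89 - 37 = 52
Apply floor: max(52, 5) = 52
Hit chance = 52%

52%


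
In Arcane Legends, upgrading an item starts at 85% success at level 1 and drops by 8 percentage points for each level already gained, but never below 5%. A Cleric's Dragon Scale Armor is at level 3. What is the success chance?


raw_rate = 85 - 8 * (3 - 1)
= 85 - 8 * 2
= 85 - 16
= 69
Apply floor: max(69, 5) = 69%

69%


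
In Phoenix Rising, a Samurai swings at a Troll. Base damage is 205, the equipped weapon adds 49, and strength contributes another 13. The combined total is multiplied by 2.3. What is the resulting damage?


Sum base + weapon + str = 205 + 49 + 13 = 267
Multiply by 2.3:
267 * 2.3 = 614.1

614.1 damage


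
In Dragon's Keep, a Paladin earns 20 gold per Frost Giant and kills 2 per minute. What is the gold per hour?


Gold per minute = 20 * 2 = 40
Gold per hour = 40 * 60 = 2400

2400 gold/hour


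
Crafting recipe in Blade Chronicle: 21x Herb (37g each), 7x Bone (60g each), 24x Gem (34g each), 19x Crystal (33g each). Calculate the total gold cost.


Cost breakdown:
  Herb: 21 * 37 = 777
  Bone: 7 * 60 = 420
  Gem: 24 * 34 = 816
  Crystal: 19 * 33 = 627
Total = 777 + 420 + 816 + 627 = 2640

2640 gold


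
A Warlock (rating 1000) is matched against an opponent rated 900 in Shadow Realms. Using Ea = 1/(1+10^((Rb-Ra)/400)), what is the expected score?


Elo expected score: Ea = 1/(1 + 10^((Rb-Ra)/400))
Rb - Ra = 900 - 1000 = -100
(Rb-Ra)/400 = -100/400 = -0.25
10^-0.25 = 0.562341
Ea = 1/(1 + 0.562341) = 1/1.562341 = 0.6401

0.6401


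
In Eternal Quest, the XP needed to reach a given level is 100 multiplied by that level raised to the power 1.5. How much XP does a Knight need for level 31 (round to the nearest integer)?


XP = 100 * level^1.5
Substitute level = 31:
XP = 100 * 31^1.5
= 100 * 172.6007
= 17260

17260 XP


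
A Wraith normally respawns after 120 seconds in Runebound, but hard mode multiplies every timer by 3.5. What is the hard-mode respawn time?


Respawn time = base * multiplier
= 120 * 3.5
= 420.0 seconds

420.0 seconds


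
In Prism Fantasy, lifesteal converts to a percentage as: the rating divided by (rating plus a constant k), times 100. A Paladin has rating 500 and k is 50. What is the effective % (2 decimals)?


effective% = rating / (rating + k) * 100
= 500 / (500 + 50) * 100
= 500 / 550 * 100
= 0.909091 * 100
= 90.91%

90.91%


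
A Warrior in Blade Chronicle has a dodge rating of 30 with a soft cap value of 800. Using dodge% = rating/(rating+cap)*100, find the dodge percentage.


dodge% = 30 / (30 + 800) * 100
= 30 / 830 * 100
= 0.036145 * 100
= 3.61%

3.61%


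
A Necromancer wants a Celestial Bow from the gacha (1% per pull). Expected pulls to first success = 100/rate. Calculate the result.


Expected pulls for a geometric distribution = 1/p = 100 / rate%
= 100 / 1
= 100.0

100.0 pulls


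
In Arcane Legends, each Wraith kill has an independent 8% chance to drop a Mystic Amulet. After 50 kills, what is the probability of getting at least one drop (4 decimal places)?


P(at least one) = 1 - P(none) = 1 - (1-p)^n
p = 8/100 = 0.08
1 - p = 0.92
(1 - p)^50 = 0.92^50 = 0.015466
P(at least one) = 1 - 0.015466 = 0.9845

0.9845


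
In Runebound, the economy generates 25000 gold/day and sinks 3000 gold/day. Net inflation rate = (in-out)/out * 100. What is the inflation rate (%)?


Net gold = 25000 - 3000 = 22000
Inflation rate = net / sunk * 100 = 22000 / 3000 * 100
= 7.333333 * 100
= 733.33%

733.33%


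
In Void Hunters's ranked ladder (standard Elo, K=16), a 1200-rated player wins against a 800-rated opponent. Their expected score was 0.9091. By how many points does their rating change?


Elo update: delta = K * (S - Ea), where S = 1 (wins)
S - Ea = 1 - 0.9091 = 0.0909
Rating change = 16 * 0.0909
= 1.45

1.45 rating points


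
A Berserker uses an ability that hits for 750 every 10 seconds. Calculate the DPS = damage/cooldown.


DPS = damage / cooldown
= 750 / 10
= 75.00

75.00 DPS


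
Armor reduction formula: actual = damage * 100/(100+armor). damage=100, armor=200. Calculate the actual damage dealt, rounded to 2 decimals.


actual = 100 * 100 / (100 + 200)
= 100 * 100 / 300
= 10000 / 300
= 33.33

33.33 damage


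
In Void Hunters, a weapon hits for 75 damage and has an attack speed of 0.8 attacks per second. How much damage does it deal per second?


DPS = damage * attack_speed
= 75 * 0.8
= 60.0

60.0 DPS


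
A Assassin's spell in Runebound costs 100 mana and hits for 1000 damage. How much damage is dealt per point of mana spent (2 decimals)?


Efficiency = damage / mana
= 1000 / 100
= 10.00

10.00 dmg/mana


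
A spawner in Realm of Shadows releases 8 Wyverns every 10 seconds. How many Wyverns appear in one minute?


Spawns per minute = count * (60 / interval)
= 8 * (60 / 10)
= 8 * 6.0
= 48.0

48.0 per minute


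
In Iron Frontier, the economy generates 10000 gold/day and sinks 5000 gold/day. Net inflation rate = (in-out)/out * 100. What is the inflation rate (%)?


Net gold = 10000 - 5000 = 5000
Inflation rate = net / sunk * 100 = 5000 / 5000 * 100
= 1.0 * 100
= 100.00%

100.00%


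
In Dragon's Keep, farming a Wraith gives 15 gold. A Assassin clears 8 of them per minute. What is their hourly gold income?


Gold per minute = 15 * 8 = 120
Gold per hour = 120 * 60 = 7200

7200 gold/hour


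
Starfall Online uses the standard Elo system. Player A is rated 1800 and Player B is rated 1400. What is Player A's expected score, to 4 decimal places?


Elo expected score: Ea = 1/(1 + 10^((Rb-Ra)/400))
Rb - Ra = 1400 - 1800 = -400
(Rb-Ra)/400 = -400/400 = -1.0
10^-1.0 = 0.1
Ea = 1/(1 + 0.1) = 1/1.1 = 0.9091

0.9091


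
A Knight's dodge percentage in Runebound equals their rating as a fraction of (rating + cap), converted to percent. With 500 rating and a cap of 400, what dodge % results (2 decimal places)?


dodge% = 500 / (500 + 400) * 100
= 500 / 900 * 100
= 0.555556 * 100
= 55.56%

55.56%
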